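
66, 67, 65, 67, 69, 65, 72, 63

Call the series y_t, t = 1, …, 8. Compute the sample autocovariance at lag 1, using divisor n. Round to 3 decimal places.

-4.164

Mean ȳ = (66 + 67 + 65 + 67 + 69 + 65 + 72 + 63)/8 = 66.7500
Deviations: -0.7500, 0.2500, -1.7500, 0.2500, 2.2500, -1.7500, 5.2500, -3.7500
Σ_{t=1}^{7}(y_t−ȳ)(y_{t+1}−ȳ) = -33.3125
γ_1 = -33.3125 / 8 = -4.164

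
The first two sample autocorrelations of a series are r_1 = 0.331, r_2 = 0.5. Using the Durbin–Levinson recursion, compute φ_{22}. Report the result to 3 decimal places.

0.438

φ_{22} = (r_2 − r_1²) / (1 − r_1²)
r_1² = (0.331)² = 0.109561
Numerator = 0.5 − 0.1096 = 0.3904; denominator = 1 − 0.1096 = 0.8904
φ_{22} = 0.3904 / 0.8904 = 0.438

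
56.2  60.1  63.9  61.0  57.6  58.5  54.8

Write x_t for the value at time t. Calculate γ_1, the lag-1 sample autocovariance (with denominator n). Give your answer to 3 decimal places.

1.840

Mean x̄ = (56.2 + 60.1 + 63.9 + 61.0 + 57.6 + 58.5 + 54.8)/7 = 58.8714
Deviations: -2.6714, 1.2286, 5.0286, 2.1286, -1.2714, -0.3714, -4.0714
Σ_{t=1}^{6}(x_t−x̄)(x_{t+1}−x̄) = 12.8778
γ_1 = 12.8778 / 7 = 1.840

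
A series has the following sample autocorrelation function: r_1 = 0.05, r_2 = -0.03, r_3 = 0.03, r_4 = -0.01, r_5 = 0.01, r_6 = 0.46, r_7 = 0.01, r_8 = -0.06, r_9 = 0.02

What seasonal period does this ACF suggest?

The largest autocorrelation is r_6 = 0.46; the remaining lags stay at or below 0.05.
The dominant spike at lag 6 indicates a seasonal period of 6.

6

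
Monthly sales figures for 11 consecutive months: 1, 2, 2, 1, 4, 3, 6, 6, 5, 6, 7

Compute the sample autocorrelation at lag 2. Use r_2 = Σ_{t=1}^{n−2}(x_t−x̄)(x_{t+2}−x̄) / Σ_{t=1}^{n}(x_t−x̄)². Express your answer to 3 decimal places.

0.448

Mean x̄ = (1 + 2 + 2 + 1 + 4 + 3 + 6 + 6 + 5 + 6 + 7)/11 = 3.9091
Numerator Σ_{t=1}^{9}(x_t−x̄)(x_{t+2}−x̄) = 21.8926
Denominator Σ(x_t−x̄)² = 48.9091
r_2 = 21.8926 / 48.9091 = 0.448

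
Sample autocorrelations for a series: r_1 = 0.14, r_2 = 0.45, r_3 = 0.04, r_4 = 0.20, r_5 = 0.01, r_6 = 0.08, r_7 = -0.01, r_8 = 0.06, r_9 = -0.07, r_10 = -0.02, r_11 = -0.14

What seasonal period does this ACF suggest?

2

The largest autocorrelation is r_2 = 0.45, with a weaker echo at lag 4 (0.20); the remaining lags stay at or below 0.14.
The dominant spike at lag 2 indicates a seasonal period of 2.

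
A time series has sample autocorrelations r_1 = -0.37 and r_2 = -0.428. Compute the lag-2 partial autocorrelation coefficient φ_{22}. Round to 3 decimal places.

-0.655

φ_{22} = (r_2 − r_1²) / (1 − r_1²)
r_1² = (-0.37)² = 0.1369
Numerator = -0.428 − 0.1369 = -0.5649; denominator = 1 − 0.1369 = 0.8631
φ_{22} = -0.5649 / 0.8631 = -0.655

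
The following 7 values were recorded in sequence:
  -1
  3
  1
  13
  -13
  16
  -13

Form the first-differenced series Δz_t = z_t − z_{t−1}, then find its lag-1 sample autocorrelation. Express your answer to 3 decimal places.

-0.767

First differences Δz: 4, -2, 12, -26, 29, -29
Mean of differences = -2.0000
Numerator Σ(Δz_t−Δz̄)(Δz_{t+1}−Δz̄) = -1917.0000
Denominator Σ(Δz_t−Δz̄)² = 2498.0000
r_1(Δz) = -1917.0000 / 2498.0000 = -0.767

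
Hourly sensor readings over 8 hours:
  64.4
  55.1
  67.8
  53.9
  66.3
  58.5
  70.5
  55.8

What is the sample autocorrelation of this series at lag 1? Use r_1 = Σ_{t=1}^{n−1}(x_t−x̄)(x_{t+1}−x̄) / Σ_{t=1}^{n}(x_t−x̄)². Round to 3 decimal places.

Mean x̄ = (64.4 + 55.1 + 67.8 + 53.9 + 66.3 + 58.5 + 70.5 + 55.8)/8 = 61.5375
Deviations from mean: 2.8625, -6.4375, 6.2625, -7.6375, 4.7625, -3.0375, 8.9625, -5.7375
Numerator Σ_{t=1}^{7}(x_t−x̄)(x_{t+1}−x̄) = -236.0577
Denominator Σ(x_t−x̄)² = 292.3388
r_1 = -236.0577 / 292.3388 = -0.807

-0.807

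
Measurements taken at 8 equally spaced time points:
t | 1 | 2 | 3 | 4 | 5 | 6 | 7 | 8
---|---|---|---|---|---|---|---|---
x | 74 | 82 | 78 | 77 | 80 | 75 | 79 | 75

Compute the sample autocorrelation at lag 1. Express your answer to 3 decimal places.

Mean x̄ = (74 + 82 + 78 + 77 + 80 + 75 + 79 + 75)/8 = 77.5000
Numerator Σ_{t=1}^{7}(x_t−x̄)(x_{t+1}−x̄) = -28.7500
Denominator Σ(x_t−x̄)² = 54.0000
r_1 = -28.7500 / 54.0000 = -0.532

-0.532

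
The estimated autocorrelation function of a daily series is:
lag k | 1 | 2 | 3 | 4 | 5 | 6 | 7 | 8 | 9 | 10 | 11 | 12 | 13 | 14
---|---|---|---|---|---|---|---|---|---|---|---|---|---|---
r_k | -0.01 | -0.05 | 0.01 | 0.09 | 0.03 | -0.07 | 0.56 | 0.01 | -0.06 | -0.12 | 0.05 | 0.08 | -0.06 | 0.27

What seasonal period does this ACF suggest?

7

The largest autocorrelation is r_7 = 0.56, with a weaker echo at lag 14 (0.27); the remaining lags stay at or below 0.09.
The dominant spike at lag 7 indicates a seasonal period of 7.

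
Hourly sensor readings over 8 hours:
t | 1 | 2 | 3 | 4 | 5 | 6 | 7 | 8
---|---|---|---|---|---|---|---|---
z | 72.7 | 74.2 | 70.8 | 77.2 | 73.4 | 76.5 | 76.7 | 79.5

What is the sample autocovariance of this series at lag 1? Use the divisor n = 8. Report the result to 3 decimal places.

Mean z̄ = (72.7 + 74.2 + 70.8 + 77.2 + 73.4 + 76.5 + 76.7 + 79.5)/8 = 75.1250
Deviations: -2.4250, -0.9250, -4.3250, 2.0750, -1.7250, 1.3750, 1.5750, 4.3750
Σ_{t=1}^{7}(z_t−z̄)(z_{t+1}−z̄) = 0.3744
γ_1 = 0.3744 / 8 = 0.047

0.047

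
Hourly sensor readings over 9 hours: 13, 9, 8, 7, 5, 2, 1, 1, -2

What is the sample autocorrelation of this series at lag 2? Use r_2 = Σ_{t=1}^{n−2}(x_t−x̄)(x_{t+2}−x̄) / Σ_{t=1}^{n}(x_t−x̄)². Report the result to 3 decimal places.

Mean x̄ = (13 + 9 + 8 + 7 + 5 + 2 + 1 + 1 − 2)/9 = 4.8889
Σ(x_t−x̄)(x_{t+2}−x̄) = (25.2346) + (8.6790) + (0.3457) + (-6.0988) + (-0.4321) + (11.2346) + (26.7901) = 65.7531
Denominator Σ(x_t−x̄)² = 182.8889
r_2 = 65.7531 / 182.8889 = 0.360

0.360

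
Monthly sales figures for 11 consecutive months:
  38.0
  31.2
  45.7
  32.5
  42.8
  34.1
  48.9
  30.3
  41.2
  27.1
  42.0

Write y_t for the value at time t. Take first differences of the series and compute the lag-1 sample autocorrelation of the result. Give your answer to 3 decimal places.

First differences Δy: -6.8, 14.5, -13.2, 10.3, -8.7, 14.8, -18.6, 10.9, -14.1, 14.9
Mean of differences = 0.4000
Numerator Σ(Δy_t−Δȳ)(Δy_{t+1}−Δȳ) = -1484.6500
Denominator Σ(Δy_t−Δȳ)² = 1715.5400
r_1(Δy) = -1484.6500 / 1715.5400 = -0.865

-0.865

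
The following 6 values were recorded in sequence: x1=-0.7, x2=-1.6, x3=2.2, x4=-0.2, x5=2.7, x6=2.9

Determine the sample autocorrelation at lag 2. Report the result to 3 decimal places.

Mean x̄ = (-0.7 − 1.6 + 2.2 − 0.2 + 2.7 + 2.9)/6 = 0.8833
Deviations from mean: -1.5833, -2.4833, 1.3167, -1.0833, 1.8167, 2.0167
Σ(x_t−x̄)(x_{t+2}−x̄) = (-2.0847) + (2.6903) + (2.3919) + (-2.1847) = 0.8128
Denominator Σ(x_t−x̄)² = 18.9483
r_2 = 0.8128 / 18.9483 = 0.043

0.043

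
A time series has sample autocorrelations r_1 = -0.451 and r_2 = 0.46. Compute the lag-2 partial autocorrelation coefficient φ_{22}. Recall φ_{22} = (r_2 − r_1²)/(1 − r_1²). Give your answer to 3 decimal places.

φ_{22} = (r_2 − r_1²) / (1 − r_1²)
r_1² = (-0.451)² = 0.203401
Numerator = 0.46 − 0.2034 = 0.2566; denominator = 1 − 0.2034 = 0.7966
φ_{22} = 0.2566 / 0.7966 = 0.322

0.322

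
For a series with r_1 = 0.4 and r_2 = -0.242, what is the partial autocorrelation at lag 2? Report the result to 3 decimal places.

-0.479

φ_{22} = (r_2 − r_1²) / (1 − r_1²)
r_1² = (0.4)² = 0.16
Numerator = -0.242 − 0.1600 = -0.4020; denominator = 1 − 0.1600 = 0.8400
φ_{22} = -0.4020 / 0.8400 = -0.479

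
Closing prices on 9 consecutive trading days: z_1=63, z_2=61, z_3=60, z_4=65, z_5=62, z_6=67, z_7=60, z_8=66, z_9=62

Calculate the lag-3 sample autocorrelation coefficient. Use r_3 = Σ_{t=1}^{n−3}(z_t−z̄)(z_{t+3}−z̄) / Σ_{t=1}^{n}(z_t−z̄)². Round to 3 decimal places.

-0.425

Mean z̄ = (63 + 61 + 60 + 65 + 62 + 67 + 60 + 66 + 62)/9 = 62.8889
Σ(z_t−z̄)(z_{t+3}−z̄) = (0.2346) + (1.6790) + (-11.8765) + (-6.0988) + (-2.7654) + (-3.6543) = -22.4815
Denominator Σ(z_t−z̄)² = 52.8889
r_3 = -22.4815 / 52.8889 = -0.425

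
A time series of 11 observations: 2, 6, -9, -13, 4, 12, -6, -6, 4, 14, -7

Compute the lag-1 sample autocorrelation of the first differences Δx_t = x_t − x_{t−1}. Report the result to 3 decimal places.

First differences Δx: 4, -15, -4, 17, 8, -18, 0, 10, 10, -21
Mean of differences = -0.9000
Numerator Σ(Δx_t−Δx̄)(Δx_{t+1}−Δx̄) = -179.6100
Denominator Σ(Δx_t−Δx̄)² = 1566.9000
r_1(Δx) = -179.6100 / 1566.9000 = -0.115

-0.115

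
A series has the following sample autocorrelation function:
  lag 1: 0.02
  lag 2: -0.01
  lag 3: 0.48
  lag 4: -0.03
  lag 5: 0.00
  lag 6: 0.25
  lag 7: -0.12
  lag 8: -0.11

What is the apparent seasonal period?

The largest autocorrelation is r_3 = 0.48, with a weaker echo at lag 6 (0.25); the remaining lags stay at or below 0.02.
The dominant spike at lag 3 indicates a seasonal period of 3.

3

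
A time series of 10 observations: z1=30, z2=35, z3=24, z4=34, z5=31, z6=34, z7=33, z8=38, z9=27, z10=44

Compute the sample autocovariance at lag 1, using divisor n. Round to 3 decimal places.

Mean z̄ = (30 + 35 + 24 + 34 + 31 + 34 + 33 + 38 + 27 + 44)/10 = 33.0000
Σ_{t=1}^{9}(z_t−z̄)(z_{t+1}−z̄) = -133.0000
γ_1 = -133.0000 / 10 = -13.300

-13.300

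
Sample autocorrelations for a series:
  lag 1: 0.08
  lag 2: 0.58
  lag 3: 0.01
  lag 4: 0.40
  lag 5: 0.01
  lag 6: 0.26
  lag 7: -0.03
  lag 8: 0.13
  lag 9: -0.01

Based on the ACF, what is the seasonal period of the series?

2

The largest autocorrelation is r_2 = 0.58, with weaker echoes at lags 4 (0.40) and 6 (0.26); the remaining lags stay at or below 0.13.
The dominant spike at lag 2 indicates a seasonal period of 2.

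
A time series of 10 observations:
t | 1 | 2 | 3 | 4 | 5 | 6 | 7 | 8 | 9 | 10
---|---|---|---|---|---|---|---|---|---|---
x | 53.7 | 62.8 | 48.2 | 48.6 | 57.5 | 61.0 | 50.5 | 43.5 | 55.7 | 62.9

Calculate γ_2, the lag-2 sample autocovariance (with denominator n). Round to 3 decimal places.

Mean x̄ = (53.7 + 62.8 + 48.2 + 48.6 + 57.5 + 61.0 + 50.5 + 43.5 + 55.7 + 62.9)/10 = 54.4400
Σ_{t=1}^{8}(x_t−x̄)(x_{t+2}−x̄) = -282.9492
γ_2 = -282.9492 / 10 = -28.295

-28.295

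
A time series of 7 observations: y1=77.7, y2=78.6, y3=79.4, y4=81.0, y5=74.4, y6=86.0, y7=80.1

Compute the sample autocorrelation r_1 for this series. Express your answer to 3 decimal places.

Mean ȳ = (77.7 + 78.6 + 79.4 + 81.0 + 74.4 + 86.0 + 80.1)/7 = 79.6000
Deviations from mean: -1.9000, -1.0000, -0.2000, 1.4000, -5.2000, 6.4000, 0.5000
Numerator Σ_{t=1}^{6}(y_t−ȳ)(y_{t+1}−ȳ) = -35.5400
Denominator Σ(y_t−ȳ)² = 74.8600
r_1 = -35.5400 / 74.8600 = -0.475

-0.475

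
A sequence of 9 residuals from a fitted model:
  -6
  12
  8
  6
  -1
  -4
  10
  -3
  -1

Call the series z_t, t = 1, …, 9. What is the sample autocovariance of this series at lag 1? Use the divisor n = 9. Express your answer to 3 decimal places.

-7.531

Mean z̄ = (-6 + 12 + 8 + 6 − 1 − 4 + 10 − 3 − 1)/9 = 2.3333
Σ_{t=1}^{8}(z_t−z̄)(z_{t+1}−z̄) = -67.7778
γ_1 = -67.7778 / 9 = -7.531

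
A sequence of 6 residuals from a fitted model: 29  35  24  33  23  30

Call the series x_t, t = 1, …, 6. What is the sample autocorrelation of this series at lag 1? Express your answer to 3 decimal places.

Mean x̄ = (29 + 35 + 24 + 33 + 23 + 30)/6 = 29.0000
Deviations from mean: 0.0000, 6.0000, -5.0000, 4.0000, -6.0000, 1.0000
Numerator Σ_{t=1}^{5}(x_t−x̄)(x_{t+1}−x̄) = -80.0000
Denominator Σ(x_t−x̄)² = 114.0000
r_1 = -80.0000 / 114.0000 = -0.702

-0.702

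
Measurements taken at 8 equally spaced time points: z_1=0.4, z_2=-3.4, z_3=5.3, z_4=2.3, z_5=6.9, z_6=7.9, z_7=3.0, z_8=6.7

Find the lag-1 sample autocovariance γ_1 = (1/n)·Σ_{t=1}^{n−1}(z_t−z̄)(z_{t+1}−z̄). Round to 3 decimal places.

1.717

Mean z̄ = (0.4 − 3.4 + 5.3 + 2.3 + 6.9 + 7.9 + 3.0 + 6.7)/8 = 3.6375
Deviations: -3.2375, -7.0375, 1.6625, -1.3375, 3.2625, 4.2625, -0.6375, 3.0625
Σ_{t=1}^{7}(z_t−z̄)(z_{t+1}−z̄) = 13.7336
γ_1 = 13.7336 / 8 = 1.717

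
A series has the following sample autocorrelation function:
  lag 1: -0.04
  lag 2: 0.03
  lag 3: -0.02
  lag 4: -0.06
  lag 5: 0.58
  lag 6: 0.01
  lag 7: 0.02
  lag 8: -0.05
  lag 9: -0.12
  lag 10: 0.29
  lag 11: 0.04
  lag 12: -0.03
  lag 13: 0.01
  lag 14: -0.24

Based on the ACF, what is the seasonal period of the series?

5

The largest autocorrelation is r_5 = 0.58, with a weaker echo at lag 10 (0.29); the remaining lags stay at or below 0.04.
The dominant spike at lag 5 indicates a seasonal period of 5.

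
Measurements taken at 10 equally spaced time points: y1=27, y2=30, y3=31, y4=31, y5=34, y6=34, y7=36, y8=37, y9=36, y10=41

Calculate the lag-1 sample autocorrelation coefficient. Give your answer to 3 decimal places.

Mean ȳ = (27 + 30 + 31 + 31 + 34 + 34 + 36 + 37 + 36 + 41)/10 = 33.7000
Numerator Σ_{t=1}^{9}(y_t−ȳ)(y_{t+1}−ȳ) = 74.0100
Denominator Σ(y_t−ȳ)² = 148.1000
r_1 = 74.0100 / 148.1000 = 0.500

0.500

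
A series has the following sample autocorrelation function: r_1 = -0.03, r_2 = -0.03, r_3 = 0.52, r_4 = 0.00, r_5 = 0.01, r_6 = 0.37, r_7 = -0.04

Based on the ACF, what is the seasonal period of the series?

3

The largest autocorrelation is r_3 = 0.52, with a weaker echo at lag 6 (0.37); the remaining lags stay at or below 0.01.
The dominant spike at lag 3 indicates a seasonal period of 3.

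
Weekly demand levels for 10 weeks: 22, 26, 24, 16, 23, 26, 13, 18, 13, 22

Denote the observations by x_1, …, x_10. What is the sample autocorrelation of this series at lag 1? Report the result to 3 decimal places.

-0.008

Mean x̄ = (22 + 26 + 24 + 16 + 23 + 26 + 13 + 18 + 13 + 22)/10 = 20.3000
Numerator Σ_{t=1}^{9}(x_t−x̄)(x_{t+1}−x̄) = -1.7900
Denominator Σ(x_t−x̄)² = 222.1000
r_1 = -1.7900 / 222.1000 = -0.008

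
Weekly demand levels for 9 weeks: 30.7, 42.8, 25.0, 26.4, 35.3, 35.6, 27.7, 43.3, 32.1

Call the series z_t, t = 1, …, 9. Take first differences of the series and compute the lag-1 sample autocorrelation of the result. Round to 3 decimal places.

-0.539

First differences Δz: 12.1, -17.8, 1.4, 8.9, 0.3, -7.9, 15.6, -11.2
Mean of differences = 0.1750
Numerator Σ(Δz_t−Δz̄)(Δz_{t+1}−Δz̄) = -525.6181
Denominator Σ(Δz_t−Δz̄)² = 975.4750
r_1(Δz) = -525.6181 / 975.4750 = -0.539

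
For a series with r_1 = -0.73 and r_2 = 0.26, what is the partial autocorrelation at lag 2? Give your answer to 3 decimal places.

-0.584

φ_{22} = (r_2 − r_1²) / (1 − r_1²)
r_1² = (-0.73)² = 0.5329
Numerator = 0.26 − 0.5329 = -0.2729; denominator = 1 − 0.5329 = 0.4671
φ_{22} = -0.2729 / 0.4671 = -0.584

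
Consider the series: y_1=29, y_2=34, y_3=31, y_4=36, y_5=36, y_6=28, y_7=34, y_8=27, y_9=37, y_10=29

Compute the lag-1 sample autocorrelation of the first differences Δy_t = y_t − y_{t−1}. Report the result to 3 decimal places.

-0.726

First differences Δy: 5, -3, 5, 0, -8, 6, -7, 10, -8
Mean of differences = 0.0000
Numerator Σ(Δy_t−Δȳ)(Δy_{t+1}−Δȳ) = -270.0000
Denominator Σ(Δy_t−Δȳ)² = 372.0000
r_1(Δy) = -270.0000 / 372.0000 = -0.726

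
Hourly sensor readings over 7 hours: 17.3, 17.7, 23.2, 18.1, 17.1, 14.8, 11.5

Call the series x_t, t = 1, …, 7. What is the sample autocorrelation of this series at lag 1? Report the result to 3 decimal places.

0.302

Mean x̄ = (17.3 + 17.7 + 23.2 + 18.1 + 17.1 + 14.8 + 11.5)/7 = 17.1000
Deviations from mean: 0.2000, 0.6000, 6.1000, 1.0000, 0.0000, -2.3000, -5.6000
Numerator Σ_{t=1}^{6}(x_t−x̄)(x_{t+1}−x̄) = 22.7600
Denominator Σ(x_t−x̄)² = 75.2600
r_1 = 22.7600 / 75.2600 = 0.302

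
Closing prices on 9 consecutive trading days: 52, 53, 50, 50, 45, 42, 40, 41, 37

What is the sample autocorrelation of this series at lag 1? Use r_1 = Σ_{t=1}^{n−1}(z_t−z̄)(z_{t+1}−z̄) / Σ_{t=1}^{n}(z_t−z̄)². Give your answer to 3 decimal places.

Mean z̄ = (52 + 53 + 50 + 50 + 45 + 42 + 40 + 41 + 37)/9 = 45.5556
Numerator Σ_{t=1}^{8}(z_t−z̄)(z_{t+1}−z̄) = 184.3580
Denominator Σ(z_t−z̄)² = 274.2222
r_1 = 184.3580 / 274.2222 = 0.672

0.672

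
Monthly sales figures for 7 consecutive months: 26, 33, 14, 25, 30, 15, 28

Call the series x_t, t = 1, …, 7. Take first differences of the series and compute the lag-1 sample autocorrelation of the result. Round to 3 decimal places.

First differences Δx: 7, -19, 11, 5, -15, 13
Mean of differences = 0.3333
Numerator Σ(Δx_t−Δx̄)(Δx_{t+1}−Δx̄) = -551.1111
Denominator Σ(Δx_t−Δx̄)² = 949.3333
r_1(Δx) = -551.1111 / 949.3333 = -0.581

-0.581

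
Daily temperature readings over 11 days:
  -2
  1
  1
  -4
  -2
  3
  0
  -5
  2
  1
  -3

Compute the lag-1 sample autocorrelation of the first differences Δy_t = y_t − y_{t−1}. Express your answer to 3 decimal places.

First differences Δy: 3, 0, -5, 2, 5, -3, -5, 7, -1, -4
Mean of differences = -0.1000
Numerator Σ(Δy_t−Δȳ)(Δy_{t+1}−Δȳ) = -38.0100
Denominator Σ(Δy_t−Δȳ)² = 162.9000
r_1(Δy) = -38.0100 / 162.9000 = -0.233

-0.233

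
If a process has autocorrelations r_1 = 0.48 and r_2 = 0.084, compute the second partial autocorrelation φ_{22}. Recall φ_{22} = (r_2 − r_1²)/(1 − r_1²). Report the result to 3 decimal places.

φ_{22} = (r_2 − r_1²) / (1 − r_1²)
r_1² = (0.48)² = 0.2304
Numerator = 0.084 − 0.2304 = -0.1464; denominator = 1 − 0.2304 = 0.7696
φ_{22} = -0.1464 / 0.7696 = -0.190

-0.190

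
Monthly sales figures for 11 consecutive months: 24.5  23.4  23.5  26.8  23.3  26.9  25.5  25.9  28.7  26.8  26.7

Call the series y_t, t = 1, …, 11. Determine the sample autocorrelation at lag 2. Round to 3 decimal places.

0.323

Mean ȳ = (24.5 + 23.4 + 23.5 + 26.8 + 23.3 + 26.9 + 25.5 + 25.9 + 28.7 + 26.8 + 26.7)/11 = 25.6364
Numerator Σ_{t=1}^{9}(y_t−ȳ)(y_{t+2}−ȳ) = 10.0864
Denominator Σ(y_t−ȳ)² = 31.2255
r_2 = 10.0864 / 31.2255 = 0.323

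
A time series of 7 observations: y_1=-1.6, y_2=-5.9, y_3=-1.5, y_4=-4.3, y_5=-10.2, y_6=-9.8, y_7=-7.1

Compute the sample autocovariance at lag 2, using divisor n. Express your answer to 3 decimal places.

-0.190

Mean ȳ = (-1.6 − 5.9 − 1.5 − 4.3 − 10.2 − 9.8 − 7.1)/7 = -5.7714
Σ_{t=1}^{5}(y_t−ȳ)(y_{t+2}−ȳ) = -1.3316
γ_2 = -1.3316 / 7 = -0.190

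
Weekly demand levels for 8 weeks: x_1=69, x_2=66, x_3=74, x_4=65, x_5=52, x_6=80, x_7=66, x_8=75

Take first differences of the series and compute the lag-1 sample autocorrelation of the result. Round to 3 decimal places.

First differences Δx: -3, 8, -9, -13, 28, -14, 9
Mean of differences = 0.8571
Numerator Σ(Δx_t−Δx̄)(Δx_{t+1}−Δx̄) = -861.7347
Denominator Σ(Δx_t−Δx̄)² = 1378.8571
r_1(Δx) = -861.7347 / 1378.8571 = -0.625

-0.625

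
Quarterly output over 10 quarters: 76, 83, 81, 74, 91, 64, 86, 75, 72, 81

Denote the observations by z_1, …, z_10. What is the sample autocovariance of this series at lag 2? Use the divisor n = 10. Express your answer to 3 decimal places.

15.692

Mean z̄ = (76 + 83 + 81 + 74 + 91 + 64 + 86 + 75 + 72 + 81)/10 = 78.3000
Σ_{t=1}^{8}(z_t−z̄)(z_{t+2}−z̄) = 156.9200
γ_2 = 156.9200 / 10 = 15.692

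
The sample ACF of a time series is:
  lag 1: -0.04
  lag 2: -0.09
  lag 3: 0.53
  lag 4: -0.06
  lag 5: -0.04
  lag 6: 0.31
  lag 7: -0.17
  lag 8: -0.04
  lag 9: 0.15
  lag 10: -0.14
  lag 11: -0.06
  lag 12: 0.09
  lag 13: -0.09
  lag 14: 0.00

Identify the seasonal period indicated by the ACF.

3

The largest autocorrelation is r_3 = 0.53, with weaker echoes at lags 6 (0.31) and 9 (0.15); the remaining lags stay at or below 0.09.
The dominant spike at lag 3 indicates a seasonal period of 3.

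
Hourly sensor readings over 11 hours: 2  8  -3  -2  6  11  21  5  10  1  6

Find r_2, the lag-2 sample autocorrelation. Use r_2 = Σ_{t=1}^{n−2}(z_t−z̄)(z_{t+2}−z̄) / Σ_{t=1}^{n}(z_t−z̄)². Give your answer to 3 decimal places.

0.089

Mean z̄ = (2 + 8 − 3 − 2 + 6 + 11 + 21 + 5 + 10 + 1 + 6)/11 = 5.9091
Numerator Σ_{t=1}^{9}(z_t−z̄)(z_{t+2}−z̄) = 40.5289
Denominator Σ(z_t−z̄)² = 456.9091
r_2 = 40.5289 / 456.9091 = 0.089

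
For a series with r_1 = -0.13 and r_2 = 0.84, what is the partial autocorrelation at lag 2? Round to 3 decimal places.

0.837

φ_{22} = (r_2 − r_1²) / (1 − r_1²)
r_1² = (-0.13)² = 0.0169
Numerator = 0.84 − 0.0169 = 0.8231; denominator = 1 − 0.0169 = 0.9831
φ_{22} = 0.8231 / 0.9831 = 0.837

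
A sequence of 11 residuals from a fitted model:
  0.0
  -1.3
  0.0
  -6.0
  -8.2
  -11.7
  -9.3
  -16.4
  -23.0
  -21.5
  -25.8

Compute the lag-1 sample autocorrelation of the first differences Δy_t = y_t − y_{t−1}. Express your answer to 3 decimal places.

-0.383

First differences Δy: -1.3, 1.3, -6.0, -2.2, -3.5, 2.4, -7.1, -6.6, 1.5, -4.3
Mean of differences = -2.5800
Numerator Σ(Δy_t−Δȳ)(Δy_{t+1}−Δȳ) = -42.2924
Denominator Σ(Δy_t−Δȳ)² = 110.3760
r_1(Δy) = -42.2924 / 110.3760 = -0.383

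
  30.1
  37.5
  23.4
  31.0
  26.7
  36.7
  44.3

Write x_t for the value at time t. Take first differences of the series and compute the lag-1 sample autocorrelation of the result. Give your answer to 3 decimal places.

-0.473

First differences Δx: 7.4, -14.1, 7.6, -4.3, 10.0, 7.6
Mean of differences = 2.3667
Numerator Σ(Δx_t−Δx̄)(Δx_{t+1}−Δx̄) = -214.8878
Denominator Σ(Δx_t−Δx̄)² = 453.9733
r_1(Δx) = -214.8878 / 453.9733 = -0.473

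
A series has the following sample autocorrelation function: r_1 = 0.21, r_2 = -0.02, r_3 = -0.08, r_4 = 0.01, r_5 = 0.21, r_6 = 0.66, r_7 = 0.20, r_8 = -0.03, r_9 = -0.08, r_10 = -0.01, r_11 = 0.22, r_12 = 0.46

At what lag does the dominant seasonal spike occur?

6

The largest autocorrelation is r_6 = 0.66, with a weaker echo at lag 12 (0.46); the remaining lags stay at or below 0.22.
The dominant spike at lag 6 indicates a seasonal period of 6.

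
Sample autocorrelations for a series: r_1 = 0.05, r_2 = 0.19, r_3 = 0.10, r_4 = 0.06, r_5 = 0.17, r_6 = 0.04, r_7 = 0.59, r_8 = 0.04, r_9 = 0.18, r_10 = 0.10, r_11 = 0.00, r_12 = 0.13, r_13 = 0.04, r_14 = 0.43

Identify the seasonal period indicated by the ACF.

7

The largest autocorrelation is r_7 = 0.59, with a weaker echo at lag 14 (0.43); the remaining lags stay at or below 0.19.
The dominant spike at lag 7 indicates a seasonal period of 7.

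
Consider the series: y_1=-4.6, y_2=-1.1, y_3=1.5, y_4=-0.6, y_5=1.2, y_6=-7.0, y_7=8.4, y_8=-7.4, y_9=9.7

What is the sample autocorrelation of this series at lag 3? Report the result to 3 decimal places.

Mean ȳ = (-4.6 − 1.1 + 1.5 − 0.6 + 1.2 − 7.0 + 8.4 − 7.4 + 9.7)/9 = 0.0111
Σ(y_t−ȳ)(y_{t+3}−ȳ) = (2.8179) + (-1.3210) + (-10.4388) + (-5.1265) + (-8.8110) + (-67.9299) = -90.8093
Denominator Σ(y_t−ȳ)² = 294.8289
r_3 = -90.8093 / 294.8289 = -0.308

-0.308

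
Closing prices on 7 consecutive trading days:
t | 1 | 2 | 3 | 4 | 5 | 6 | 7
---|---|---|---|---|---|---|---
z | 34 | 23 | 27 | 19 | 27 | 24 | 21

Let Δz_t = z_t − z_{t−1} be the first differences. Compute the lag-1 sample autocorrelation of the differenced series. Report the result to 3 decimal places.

-0.618

First differences Δz: -11, 4, -8, 8, -3, -3
Mean of differences = -2.1667
Numerator Σ(Δz_t−Δz̄)(Δz_{t+1}−Δz̄) = -157.5278
Denominator Σ(Δz_t−Δz̄)² = 254.8333
r_1(Δz) = -157.5278 / 254.8333 = -0.618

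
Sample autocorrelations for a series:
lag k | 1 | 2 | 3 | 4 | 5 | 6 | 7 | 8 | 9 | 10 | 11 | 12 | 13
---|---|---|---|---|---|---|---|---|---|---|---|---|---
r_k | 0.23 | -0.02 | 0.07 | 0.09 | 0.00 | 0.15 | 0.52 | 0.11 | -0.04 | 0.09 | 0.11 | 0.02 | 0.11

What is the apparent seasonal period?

The largest autocorrelation is r_7 = 0.52; the remaining lags stay at or below 0.23.
The dominant spike at lag 7 indicates a seasonal period of 7.

7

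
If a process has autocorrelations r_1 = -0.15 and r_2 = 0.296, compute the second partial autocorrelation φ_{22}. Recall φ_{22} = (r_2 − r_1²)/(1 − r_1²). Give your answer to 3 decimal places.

φ_{22} = (r_2 − r_1²) / (1 − r_1²)
r_1² = (-0.15)² = 0.0225
Numerator = 0.296 − 0.0225 = 0.2735; denominator = 1 − 0.0225 = 0.9775
φ_{22} = 0.2735 / 0.9775 = 0.280

0.280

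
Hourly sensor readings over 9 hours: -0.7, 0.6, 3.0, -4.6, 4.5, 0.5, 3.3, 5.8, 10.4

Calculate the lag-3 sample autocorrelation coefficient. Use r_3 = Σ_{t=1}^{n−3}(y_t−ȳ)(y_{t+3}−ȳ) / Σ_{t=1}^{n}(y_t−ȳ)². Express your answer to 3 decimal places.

Mean ȳ = (-0.7 + 0.6 + 3.0 − 4.6 + 4.5 + 0.5 + 3.3 + 5.8 + 10.4)/9 = 2.5333
Numerator Σ_{t=1}^{6}(y_t−ȳ)(y_{t+3}−ȳ) = 3.2733
Denominator Σ(y_t−ȳ)² = 146.4400
r_3 = 3.2733 / 146.4400 = 0.022

0.022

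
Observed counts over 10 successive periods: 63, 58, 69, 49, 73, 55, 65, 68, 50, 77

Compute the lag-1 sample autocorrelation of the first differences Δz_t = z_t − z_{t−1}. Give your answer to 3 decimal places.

-0.722

First differences Δz: -5, 11, -20, 24, -18, 10, 3, -18, 27
Mean of differences = 1.5556
Numerator Σ(Δz_t−Δz̄)(Δz_{t+1}−Δz̄) = -1866.9753
Denominator Σ(Δz_t−Δz̄)² = 2586.2222
r_1(Δz) = -1866.9753 / 2586.2222 = -0.722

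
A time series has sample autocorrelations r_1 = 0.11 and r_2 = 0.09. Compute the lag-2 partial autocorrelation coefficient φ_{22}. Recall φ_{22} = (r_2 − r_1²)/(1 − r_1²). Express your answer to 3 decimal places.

0.079

φ_{22} = (r_2 − r_1²) / (1 − r_1²)
r_1² = (0.11)² = 0.0121
Numerator = 0.09 − 0.0121 = 0.0779; denominator = 1 − 0.0121 = 0.9879
φ_{22} = 0.0779 / 0.9879 = 0.079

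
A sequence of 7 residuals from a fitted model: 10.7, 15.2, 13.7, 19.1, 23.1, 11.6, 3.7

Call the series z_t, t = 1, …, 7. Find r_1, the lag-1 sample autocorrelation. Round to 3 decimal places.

0.193

Mean z̄ = (10.7 + 15.2 + 13.7 + 19.1 + 23.1 + 11.6 + 3.7)/7 = 13.8714
Σ(z_t−z̄)(z_{t+1}−z̄) = (-4.2135) + (-0.2278) + (-0.8963) + (48.2522) + (-20.9620) + (23.1037) = 45.0563
Denominator Σ(z_t−z̄)² = 232.9743
r_1 = 45.0563 / 232.9743 = 0.193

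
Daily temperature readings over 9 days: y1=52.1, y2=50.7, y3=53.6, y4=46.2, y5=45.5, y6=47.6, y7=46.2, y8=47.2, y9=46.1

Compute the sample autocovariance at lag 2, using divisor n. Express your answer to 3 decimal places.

1.459

Mean ȳ = (52.1 + 50.7 + 53.6 + 46.2 + 45.5 + 47.6 + 46.2 + 47.2 + 46.1)/9 = 48.3556
Σ_{t=1}^{7}(y_t−ȳ)(y_{t+2}−ȳ) = 13.1272
γ_2 = 13.1272 / 9 = 1.459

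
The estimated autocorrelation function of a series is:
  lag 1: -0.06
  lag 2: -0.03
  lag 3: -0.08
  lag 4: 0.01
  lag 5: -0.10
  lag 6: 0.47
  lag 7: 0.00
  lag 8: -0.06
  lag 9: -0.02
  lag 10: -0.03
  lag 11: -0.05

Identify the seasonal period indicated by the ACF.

The largest autocorrelation is r_6 = 0.47; the remaining lags stay at or below 0.01.
The dominant spike at lag 6 indicates a seasonal period of 6.

6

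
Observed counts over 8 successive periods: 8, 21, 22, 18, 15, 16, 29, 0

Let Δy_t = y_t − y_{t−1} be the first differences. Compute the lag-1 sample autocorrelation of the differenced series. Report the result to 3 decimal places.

First differences Δy: 13, 1, -4, -3, 1, 13, -29
Mean of differences = -1.1429
Numerator Σ(Δy_t−Δȳ)(Δy_{t+1}−Δȳ) = -338.1633
Denominator Σ(Δy_t−Δȳ)² = 1196.8571
r_1(Δy) = -338.1633 / 1196.8571 = -0.283

-0.283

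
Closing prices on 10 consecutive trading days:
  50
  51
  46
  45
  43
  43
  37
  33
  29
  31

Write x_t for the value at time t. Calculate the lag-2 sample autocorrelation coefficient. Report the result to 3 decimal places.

Mean x̄ = (50 + 51 + 46 + 45 + 43 + 43 + 37 + 33 + 29 + 31)/10 = 40.8000
Numerator Σ_{t=1}^{8}(x_t−x̄)(x_{t+2}−x̄) = 207.1200
Denominator Σ(x_t−x̄)² = 553.6000
r_2 = 207.1200 / 553.6000 = 0.374

0.374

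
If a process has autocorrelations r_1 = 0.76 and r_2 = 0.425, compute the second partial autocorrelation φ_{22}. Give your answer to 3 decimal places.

φ_{22} = (r_2 − r_1²) / (1 − r_1²)
r_1² = (0.76)² = 0.5776
Numerator = 0.425 − 0.5776 = -0.1526; denominator = 1 − 0.5776 = 0.4224
φ_{22} = -0.1526 / 0.4224 = -0.361

-0.361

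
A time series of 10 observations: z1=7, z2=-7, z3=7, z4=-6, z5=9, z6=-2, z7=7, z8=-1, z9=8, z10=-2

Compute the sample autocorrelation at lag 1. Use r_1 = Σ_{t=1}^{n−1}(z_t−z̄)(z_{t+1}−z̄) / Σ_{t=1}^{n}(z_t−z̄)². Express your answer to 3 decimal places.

-0.841

Mean z̄ = (7 − 7 + 7 − 6 + 9 − 2 + 7 − 1 + 8 − 2)/10 = 2.0000
Numerator Σ_{t=1}^{9}(z_t−z̄)(z_{t+1}−z̄) = -291.0000
Denominator Σ(z_t−z̄)² = 346.0000
r_1 = -291.0000 / 346.0000 = -0.841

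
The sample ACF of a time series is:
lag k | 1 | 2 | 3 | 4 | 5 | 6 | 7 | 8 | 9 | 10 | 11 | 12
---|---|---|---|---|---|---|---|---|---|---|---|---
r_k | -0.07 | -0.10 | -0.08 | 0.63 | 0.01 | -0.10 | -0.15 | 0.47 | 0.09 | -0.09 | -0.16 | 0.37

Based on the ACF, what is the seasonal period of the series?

4

The largest autocorrelation is r_4 = 0.63, with weaker echoes at lags 8 (0.47) and 12 (0.37); the remaining lags stay at or below 0.09.
The dominant spike at lag 4 indicates a seasonal period of 4.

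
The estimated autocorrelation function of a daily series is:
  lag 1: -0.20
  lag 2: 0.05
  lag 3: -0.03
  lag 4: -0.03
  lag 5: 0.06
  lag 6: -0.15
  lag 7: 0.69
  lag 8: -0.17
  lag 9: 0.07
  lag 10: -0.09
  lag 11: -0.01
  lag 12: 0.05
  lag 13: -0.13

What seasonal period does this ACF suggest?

The largest autocorrelation is r_7 = 0.69; the remaining lags stay at or below 0.07.
The dominant spike at lag 7 indicates a seasonal period of 7.

7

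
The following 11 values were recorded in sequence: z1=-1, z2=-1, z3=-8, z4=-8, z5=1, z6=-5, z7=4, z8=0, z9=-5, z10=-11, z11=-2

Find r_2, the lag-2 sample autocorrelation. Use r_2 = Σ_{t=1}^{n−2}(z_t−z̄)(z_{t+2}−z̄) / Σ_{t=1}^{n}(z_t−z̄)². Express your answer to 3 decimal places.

Mean z̄ = (-1 − 1 − 8 − 8 + 1 − 5 + 4 + 0 − 5 − 11 − 2)/11 = -3.2727
Numerator Σ_{t=1}^{9}(z_t−z̄)(z_{t+2}−z̄) = -48.1488
Denominator Σ(z_t−z̄)² = 204.1818
r_2 = -48.1488 / 204.1818 = -0.236

-0.236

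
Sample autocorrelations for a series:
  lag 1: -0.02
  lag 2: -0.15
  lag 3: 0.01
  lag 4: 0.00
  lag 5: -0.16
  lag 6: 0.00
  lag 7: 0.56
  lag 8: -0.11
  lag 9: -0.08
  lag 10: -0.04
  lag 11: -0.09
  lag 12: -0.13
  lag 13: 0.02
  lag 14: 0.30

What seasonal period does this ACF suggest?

7

The largest autocorrelation is r_7 = 0.56, with a weaker echo at lag 14 (0.30); the remaining lags stay at or below 0.02.
The dominant spike at lag 7 indicates a seasonal period of 7.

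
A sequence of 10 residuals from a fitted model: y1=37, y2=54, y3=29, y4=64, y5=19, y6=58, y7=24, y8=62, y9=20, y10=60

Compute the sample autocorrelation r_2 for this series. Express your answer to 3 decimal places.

0.787

Mean ȳ = (37 + 54 + 29 + 64 + 19 + 58 + 24 + 62 + 20 + 60)/10 = 42.7000
Numerator Σ_{t=1}^{8}(y_t−ȳ)(y_{t+2}−ȳ) = 2466.2200
Denominator Σ(y_t−ȳ)² = 3134.1000
r_2 = 2466.2200 / 3134.1000 = 0.787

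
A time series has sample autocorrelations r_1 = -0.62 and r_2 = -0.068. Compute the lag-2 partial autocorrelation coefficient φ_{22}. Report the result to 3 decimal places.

-0.735

φ_{22} = (r_2 − r_1²) / (1 − r_1²)
r_1² = (-0.62)² = 0.3844
Numerator = -0.068 − 0.3844 = -0.4524; denominator = 1 − 0.3844 = 0.6156
φ_{22} = -0.4524 / 0.6156 = -0.735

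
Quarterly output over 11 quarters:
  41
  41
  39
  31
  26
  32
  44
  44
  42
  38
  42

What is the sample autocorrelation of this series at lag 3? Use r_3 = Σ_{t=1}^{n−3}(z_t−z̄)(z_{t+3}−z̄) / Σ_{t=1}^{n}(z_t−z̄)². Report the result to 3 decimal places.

Mean z̄ = (41 + 41 + 39 + 31 + 26 + 32 + 44 + 44 + 42 + 38 + 42)/11 = 38.1818
Numerator Σ_{t=1}^{8}(z_t−z̄)(z_{t+3}−z̄) = -174.7355
Denominator Σ(z_t−z̄)² = 351.6364
r_3 = -174.7355 / 351.6364 = -0.497

-0.497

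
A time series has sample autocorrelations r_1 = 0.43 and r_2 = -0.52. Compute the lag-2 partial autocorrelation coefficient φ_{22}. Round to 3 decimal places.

φ_{22} = (r_2 − r_1²) / (1 − r_1²)
r_1² = (0.43)² = 0.1849
Numerator = -0.52 − 0.1849 = -0.7049; denominator = 1 − 0.1849 = 0.8151
φ_{22} = -0.7049 / 0.8151 = -0.865

-0.865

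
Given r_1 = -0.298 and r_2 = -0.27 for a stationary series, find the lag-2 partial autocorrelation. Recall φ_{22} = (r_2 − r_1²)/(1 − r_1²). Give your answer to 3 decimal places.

φ_{22} = (r_2 − r_1²) / (1 − r_1²)
r_1² = (-0.298)² = 0.088804
Numerator = -0.27 − 0.0888 = -0.3588; denominator = 1 − 0.0888 = 0.9112
φ_{22} = -0.3588 / 0.9112 = -0.394

-0.394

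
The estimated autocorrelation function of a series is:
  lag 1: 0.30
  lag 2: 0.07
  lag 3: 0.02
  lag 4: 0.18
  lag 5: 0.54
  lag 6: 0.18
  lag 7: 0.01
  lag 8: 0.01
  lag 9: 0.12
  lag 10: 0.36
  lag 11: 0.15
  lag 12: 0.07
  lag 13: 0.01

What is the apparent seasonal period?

5

The largest autocorrelation is r_5 = 0.54, with a weaker echo at lag 10 (0.36); the remaining lags stay at or below 0.30. The elevated value at lag 1 (0.30), dropping to 0.07 at lag 2, reflects decaying short-term dependence rather than seasonality.
The dominant spike at lag 5 indicates a seasonal period of 5.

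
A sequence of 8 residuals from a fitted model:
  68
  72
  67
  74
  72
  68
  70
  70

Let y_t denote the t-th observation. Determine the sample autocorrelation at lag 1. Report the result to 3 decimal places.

Mean ȳ = (68 + 72 + 67 + 74 + 72 + 68 + 70 + 70)/8 = 70.1250
Deviations from mean: -2.1250, 1.8750, -3.1250, 3.8750, 1.8750, -2.1250, -0.1250, -0.1250
Σ(y_t−ȳ)(y_{t+1}−ȳ) = (-3.9844) + (-5.8594) + (-12.1094) + (7.2656) + (-3.9844) + (0.2656) + (0.0156) = -18.3906
Denominator Σ(y_t−ȳ)² = 40.8750
r_1 = -18.3906 / 40.8750 = -0.450

-0.450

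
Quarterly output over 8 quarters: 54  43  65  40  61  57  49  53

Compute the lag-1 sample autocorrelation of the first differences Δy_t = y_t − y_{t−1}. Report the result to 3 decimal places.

First differences Δy: -11, 22, -25, 21, -4, -8, 4
Mean of differences = -0.1429
Numerator Σ(Δy_t−Δȳ)(Δy_{t+1}−Δȳ) = -1400.1633
Denominator Σ(Δy_t−Δȳ)² = 1766.8571
r_1(Δy) = -1400.1633 / 1766.8571 = -0.792

-0.792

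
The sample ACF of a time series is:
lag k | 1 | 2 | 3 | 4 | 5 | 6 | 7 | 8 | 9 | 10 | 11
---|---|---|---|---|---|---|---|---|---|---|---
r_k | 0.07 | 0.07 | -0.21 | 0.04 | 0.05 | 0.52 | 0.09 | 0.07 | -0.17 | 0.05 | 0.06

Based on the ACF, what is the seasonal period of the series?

6

The largest autocorrelation is r_6 = 0.52; the remaining lags stay at or below 0.09.
The dominant spike at lag 6 indicates a seasonal period of 6.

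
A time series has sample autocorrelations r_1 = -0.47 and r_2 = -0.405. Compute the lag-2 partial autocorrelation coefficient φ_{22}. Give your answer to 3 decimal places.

-0.803

φ_{22} = (r_2 − r_1²) / (1 − r_1²)
r_1² = (-0.47)² = 0.2209
Numerator = -0.405 − 0.2209 = -0.6259; denominator = 1 − 0.2209 = 0.7791
φ_{22} = -0.6259 / 0.7791 = -0.803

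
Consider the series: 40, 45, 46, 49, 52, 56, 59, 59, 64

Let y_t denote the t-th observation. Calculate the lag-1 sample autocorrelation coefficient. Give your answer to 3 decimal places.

Mean ȳ = (40 + 45 + 46 + 49 + 52 + 56 + 59 + 59 + 64)/9 = 52.2222
Numerator Σ_{t=1}^{8}(y_t−ȳ)(y_{t+1}−ȳ) = 304.5062
Denominator Σ(y_t−ȳ)² = 495.5556
r_1 = 304.5062 / 495.5556 = 0.614

0.614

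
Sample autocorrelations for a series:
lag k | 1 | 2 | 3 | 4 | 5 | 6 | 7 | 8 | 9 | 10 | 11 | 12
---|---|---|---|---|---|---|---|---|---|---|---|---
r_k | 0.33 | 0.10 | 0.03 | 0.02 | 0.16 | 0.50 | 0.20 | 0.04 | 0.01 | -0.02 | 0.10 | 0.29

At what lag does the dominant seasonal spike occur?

6

The largest autocorrelation is r_6 = 0.50; the remaining lags stay at or below 0.33. The elevated value at lag 1 (0.33), dropping to 0.10 at lag 2, reflects decaying short-term dependence rather than seasonality.
The dominant spike at lag 6 indicates a seasonal period of 6.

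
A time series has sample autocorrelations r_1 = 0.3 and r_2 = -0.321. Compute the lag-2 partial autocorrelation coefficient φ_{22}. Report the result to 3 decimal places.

-0.452

φ_{22} = (r_2 − r_1²) / (1 − r_1²)
r_1² = (0.3)² = 0.09
Numerator = -0.321 − 0.0900 = -0.4110; denominator = 1 − 0.0900 = 0.9100
φ_{22} = -0.4110 / 0.9100 = -0.452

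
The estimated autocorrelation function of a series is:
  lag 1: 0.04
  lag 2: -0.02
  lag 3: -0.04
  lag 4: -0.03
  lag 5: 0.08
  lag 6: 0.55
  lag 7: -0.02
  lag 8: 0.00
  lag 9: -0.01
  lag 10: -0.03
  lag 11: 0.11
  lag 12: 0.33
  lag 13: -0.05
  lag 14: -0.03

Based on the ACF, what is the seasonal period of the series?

The largest autocorrelation is r_6 = 0.55, with a weaker echo at lag 12 (0.33); the remaining lags stay at or below 0.11.
The dominant spike at lag 6 indicates a seasonal period of 6.

6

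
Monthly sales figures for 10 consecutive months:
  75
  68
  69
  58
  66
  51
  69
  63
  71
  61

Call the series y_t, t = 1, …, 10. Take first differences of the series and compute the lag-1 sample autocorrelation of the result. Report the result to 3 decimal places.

-0.758

First differences Δy: -7, 1, -11, 8, -15, 18, -6, 8, -10
Mean of differences = -1.5556
Numerator Σ(Δy_t−Δȳ)(Δy_{t+1}−Δȳ) = -729.7531
Denominator Σ(Δy_t−Δȳ)² = 962.2222
r_1(Δy) = -729.7531 / 962.2222 = -0.758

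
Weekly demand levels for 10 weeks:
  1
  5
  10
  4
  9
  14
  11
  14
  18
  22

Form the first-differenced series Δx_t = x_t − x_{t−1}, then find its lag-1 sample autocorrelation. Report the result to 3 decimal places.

First differences Δx: 4, 5, -6, 5, 5, -3, 3, 4, 4
Mean of differences = 2.3333
Numerator Σ(Δx_t−Δx̄)(Δx_{t+1}−Δx̄) = -46.7778
Denominator Σ(Δx_t−Δx̄)² = 128.0000
r_1(Δx) = -46.7778 / 128.0000 = -0.365

-0.365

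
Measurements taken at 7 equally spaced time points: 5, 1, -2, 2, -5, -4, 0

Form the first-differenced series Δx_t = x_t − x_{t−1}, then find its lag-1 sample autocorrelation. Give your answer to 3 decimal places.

-0.349

First differences Δx: -4, -3, 4, -7, 1, 4
Mean of differences = -0.8333
Numerator Σ(Δx_t−Δx̄)(Δx_{t+1}−Δx̄) = -35.8611
Denominator Σ(Δx_t−Δx̄)² = 102.8333
r_1(Δx) = -35.8611 / 102.8333 = -0.349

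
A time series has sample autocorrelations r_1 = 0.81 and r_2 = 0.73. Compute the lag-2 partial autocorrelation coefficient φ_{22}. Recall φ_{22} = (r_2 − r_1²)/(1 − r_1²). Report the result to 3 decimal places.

0.215

φ_{22} = (r_2 − r_1²) / (1 − r_1²)
r_1² = (0.81)² = 0.6561
Numerator = 0.73 − 0.6561 = 0.0739; denominator = 1 − 0.6561 = 0.3439
φ_{22} = 0.0739 / 0.3439 = 0.215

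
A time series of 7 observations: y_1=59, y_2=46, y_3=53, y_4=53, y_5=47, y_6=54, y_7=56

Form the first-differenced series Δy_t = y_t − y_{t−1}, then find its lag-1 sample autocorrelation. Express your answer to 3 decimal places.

First differences Δy: -13, 7, 0, -6, 7, 2
Mean of differences = -0.5000
Numerator Σ(Δy_t−Δȳ)(Δy_{t+1}−Δȳ) = -115.2500
Denominator Σ(Δy_t−Δȳ)² = 305.5000
r_1(Δy) = -115.2500 / 305.5000 = -0.377

-0.377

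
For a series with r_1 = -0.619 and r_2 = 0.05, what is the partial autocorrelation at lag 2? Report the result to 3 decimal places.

-0.540

φ_{22} = (r_2 − r_1²) / (1 − r_1²)
r_1² = (-0.619)² = 0.383161
Numerator = 0.05 − 0.3832 = -0.3332; denominator = 1 − 0.3832 = 0.6168
φ_{22} = -0.3332 / 0.6168 = -0.540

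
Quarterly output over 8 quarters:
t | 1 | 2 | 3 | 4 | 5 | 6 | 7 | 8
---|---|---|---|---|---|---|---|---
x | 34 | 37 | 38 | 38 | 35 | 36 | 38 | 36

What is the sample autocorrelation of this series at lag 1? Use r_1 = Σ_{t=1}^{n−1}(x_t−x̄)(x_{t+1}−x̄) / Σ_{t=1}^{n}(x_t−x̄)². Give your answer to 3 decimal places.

Mean x̄ = (34 + 37 + 38 + 38 + 35 + 36 + 38 + 36)/8 = 36.5000
Deviations from mean: -2.5000, 0.5000, 1.5000, 1.5000, -1.5000, -0.5000, 1.5000, -0.5000
Σ(x_t−x̄)(x_{t+1}−x̄) = (-1.2500) + (0.7500) + (2.2500) + (-2.2500) + (0.7500) + (-0.7500) + (-0.7500) = -1.2500
Denominator Σ(x_t−x̄)² = 16.0000
r_1 = -1.2500 / 16.0000 = -0.078

-0.078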